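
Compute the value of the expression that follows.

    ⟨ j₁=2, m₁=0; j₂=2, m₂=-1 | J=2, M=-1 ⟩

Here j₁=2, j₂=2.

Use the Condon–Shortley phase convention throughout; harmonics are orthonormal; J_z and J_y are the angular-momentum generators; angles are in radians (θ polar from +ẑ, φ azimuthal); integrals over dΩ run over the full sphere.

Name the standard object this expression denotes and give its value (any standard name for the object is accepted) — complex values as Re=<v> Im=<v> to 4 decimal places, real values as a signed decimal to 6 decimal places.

Clebsch–Gordan coefficient, −√(1/14) ≈ -0.267261

This is a Clebsch–Gordan (vector-coupling) coefficient.
triangle: 2!·2!·2!/7! = 8/5040
(j±m)!: 2!·2!·1!·3!·1!·3! = 144
prefactor² = (2J+1)·Δ·N² = 8/7
  k=0: +1/(0!·2!·2!·1!·0!·1!) = 1/4
  k=1: −1/(1!·1!·1!·0!·1!·2!) = -1/2
Σ = -1/4  ⇒  CG² = 8/7·(-1/4)² = 1/14
CG = −√(1/14) = -0.267261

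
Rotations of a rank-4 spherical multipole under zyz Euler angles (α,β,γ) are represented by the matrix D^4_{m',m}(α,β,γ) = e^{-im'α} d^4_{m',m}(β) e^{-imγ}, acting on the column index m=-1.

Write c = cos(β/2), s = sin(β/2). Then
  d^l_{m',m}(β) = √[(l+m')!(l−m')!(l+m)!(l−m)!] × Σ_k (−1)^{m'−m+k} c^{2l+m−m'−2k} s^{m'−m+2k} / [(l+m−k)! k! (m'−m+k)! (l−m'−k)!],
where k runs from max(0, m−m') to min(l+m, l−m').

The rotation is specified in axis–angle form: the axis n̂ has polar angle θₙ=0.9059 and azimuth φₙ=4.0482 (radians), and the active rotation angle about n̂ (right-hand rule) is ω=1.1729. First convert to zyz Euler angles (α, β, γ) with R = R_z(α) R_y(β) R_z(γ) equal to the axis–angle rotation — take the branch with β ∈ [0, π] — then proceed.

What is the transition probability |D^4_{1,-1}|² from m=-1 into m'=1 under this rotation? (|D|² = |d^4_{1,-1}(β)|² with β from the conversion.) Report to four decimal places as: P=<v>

Axis–angle → zyz. n̂ = (sinθₙcosφₙ, sinθₙsinφₙ, cosθₙ) = (-0.485111, -0.619682, +0.616978), ω = 1.1729.
R = I cosω + sinω [n̂]ₓ + (1−cosω) n̂n̂ᵀ gives
  R = [+0.531626, -0.384646, -0.754600; +0.752911, +0.622691, +0.213029; +0.387942, -0.681398, +0.620643]
β = atan2(√(R₁₃²+R₂₃²), R₃₃) = 0.901234; α = atan2(R₂₃, R₁₃) mod 2π = 2.866446; γ = atan2(R₃₂, −R₃₁) mod 2π = 4.194824
D^4_{1,-1}(2.8664,0.9012,4.1948) = e^{-i·1·2.8664}·d^4_{1,-1}(0.9012)·e^{-i·-1·4.1948}. Compute d first:
With c≡cos(β/2)=0.900178 and s≡sin(β/2)=0.435521, N=[120·6·6·120]^{1/2}=720.000000
k∈{0,1,2,3} keeps every argument non-negative
  k=0: (−1)^2·720.0000/(72)·0.9002^6·0.4355^2 = +1.009230
  k=1: (−1)^3·720.0000/(24)·0.9002^4·0.4355^4 = -0.708717
  k=2: (−1)^4·720.0000/(48)·0.9002^2·0.4355^6 = +0.082948
  k=3: (−1)^5·720.0000/(720)·0.9002^0·0.4355^8 = -0.001294
d^4_{1,-1}(0.9012) = +1.009230 -0.708717 +0.082948 -0.001294 = +0.382167
|D^4_{1,-1}|² = |d^4_{1,-1}(β)|² = (+0.382167)² = 0.146051 (the z-rotation phases have unit modulus)

P=0.1461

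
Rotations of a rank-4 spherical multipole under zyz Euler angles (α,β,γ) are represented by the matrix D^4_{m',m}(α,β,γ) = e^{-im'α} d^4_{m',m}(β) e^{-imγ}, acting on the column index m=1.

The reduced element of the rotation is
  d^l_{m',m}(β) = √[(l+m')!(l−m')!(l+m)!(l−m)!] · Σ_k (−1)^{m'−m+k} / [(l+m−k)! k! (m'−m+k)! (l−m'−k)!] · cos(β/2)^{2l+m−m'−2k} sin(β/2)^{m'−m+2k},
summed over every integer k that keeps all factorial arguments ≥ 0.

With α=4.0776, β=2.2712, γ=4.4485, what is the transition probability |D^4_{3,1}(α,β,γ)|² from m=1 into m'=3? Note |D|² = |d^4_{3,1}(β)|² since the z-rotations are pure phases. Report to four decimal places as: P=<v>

P=0.0605

Split into d^4_{3,1}(β=2.2712) × two z-phases.
Half-angle: c=0.421588, s=0.906787. N=√(5040·1·120·6)=1904.940944
Admissible k: 0..1 (factorial args all ≥0)
  k=0: (−1)^2·1904.9409/(240)·0.4216^6·0.9068^2 = +0.036645
  k=1: (−1)^3·1904.9409/(144)·0.4216^4·0.9068^4 = -0.282550
d^4_{3,1}(2.2712) = +0.036645 -0.282550 = -0.245905
|D^4_{3,1}|² = |d^4_{3,1}(β)|² = (-0.245905)² = 0.060469 (the z-rotation phases have unit modulus)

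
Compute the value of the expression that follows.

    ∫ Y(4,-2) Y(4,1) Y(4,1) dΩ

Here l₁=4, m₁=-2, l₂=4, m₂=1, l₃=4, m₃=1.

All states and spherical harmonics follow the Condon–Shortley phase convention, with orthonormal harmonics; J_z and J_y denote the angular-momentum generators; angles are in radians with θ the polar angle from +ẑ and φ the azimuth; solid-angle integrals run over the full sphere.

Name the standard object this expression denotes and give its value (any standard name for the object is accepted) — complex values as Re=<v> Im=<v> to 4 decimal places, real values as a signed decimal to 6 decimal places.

This is a Gaunt coefficient — the integral of a triple product of spherical harmonics over the sphere.
Checks pass: Σm=0; 12 even; l₃=4∈[0,8].
(2·4+1)(2·4+1)(2·4+1) = 729
Δ: 4! 4! 4! / 13! → 1/450450
sum: t=0:+1/13824 t=1:−1/216 t=2:+1/64 t=3:−1/216 t=4:+1/13824 = 5/768
3j²(4 4 4; 0 0 0) = Δ·Π!·Σ² = 18/1001  (sign +1)
sum: t=2:+1/576 t=3:−1/144 t=4:+1/576 = -1/288
3j²(4 4 4; -2 1 1) = Δ·Π!·Σ² = 20/1001  (sign +1)
combine: 4πI² = 729·18/1001·20/1001 = 262440/1002001
take √, sign +1: I = 0.14436968

Gaunt coefficient, +0.144370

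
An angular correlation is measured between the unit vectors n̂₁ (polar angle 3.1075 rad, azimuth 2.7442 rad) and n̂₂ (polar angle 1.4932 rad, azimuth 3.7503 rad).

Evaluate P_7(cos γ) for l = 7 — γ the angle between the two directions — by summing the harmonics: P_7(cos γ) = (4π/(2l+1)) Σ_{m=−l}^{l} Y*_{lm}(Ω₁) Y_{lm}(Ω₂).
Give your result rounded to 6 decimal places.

0.125619

Expand P_7 via completeness: Σ_{m} conj(Y_{7,m}) at Ω₁ times Y_{7,m} at Ω₂ —
  m=-7: (+0.000000+0.000000i) × (+0.213593-0.440554i) = +0.000000-0.000000i  (running Σ = +0.000000-0.000000i)
  m=-6: (+0.000000+0.000000i) × (-0.124265+0.069615i) = -0.000000-0.000000i  (running Σ = -0.000000-0.000000i)
  m=-5: (+0.000000+0.000000i) × (-0.331605-0.032620i) = -0.000000-0.000000i  (running Σ = -0.000000-0.000000i)
  m=-4: (+0.000000+0.000010i) × (+0.124889+0.106645i) = -0.000001+0.000001i  (running Σ = -0.000001+0.000001i)
  m=-3: (-0.000129+0.000325i) × (+0.072231+0.276724i) = -0.000099-0.000012i  (running Σ = -0.000100-0.000011i)
  m=-2: (-0.006082+0.006197i) × (+0.059845-0.162242i) = +0.000641+0.001358i  (running Σ = +0.000541+0.001347i)
  m=-1: (-0.127478+0.053505i) × (+0.219766-0.153176i) = -0.019820+0.031285i  (running Σ = -0.019278+0.032632i)
  m=0: (-1.074841-0.000000i) × (-0.175378+0.000000i) = +0.188503+0.000000i  (running Σ = +0.169225+0.032632i)
  m=1: (+0.127478+0.053505i) × (-0.219766-0.153176i) = -0.019820-0.031285i  (running Σ = +0.149405+0.001347i)
  m=2: (-0.006082-0.006197i) × (+0.059845+0.162242i) = +0.000641-0.001358i  (running Σ = +0.150047-0.000011i)
  m=3: (+0.000129+0.000325i) × (-0.072231+0.276724i) = -0.000099+0.000012i  (running Σ = +0.149948+0.000001i)
  m=4: (+0.000000-0.000010i) × (+0.124889-0.106645i) = -0.000001-0.000001i  (running Σ = +0.149947-0.000000i)
  m=5: (-0.000000+0.000000i) × (+0.331605-0.032620i) = -0.000000+0.000000i  (running Σ = +0.149947-0.000000i)
  m=6: (+0.000000-0.000000i) × (-0.124265-0.069615i) = -0.000000+0.000000i  (running Σ = +0.149947-0.000000i)
  m=7: (-0.000000+0.000000i) × (-0.213593-0.440554i) = +0.000000+0.000000i  (running Σ = +0.149947+0.000000i)
Σ over m = +0.149947+0.000000i; ×(4π/15) → +0.125619+0.000000i. Real part: 0.125619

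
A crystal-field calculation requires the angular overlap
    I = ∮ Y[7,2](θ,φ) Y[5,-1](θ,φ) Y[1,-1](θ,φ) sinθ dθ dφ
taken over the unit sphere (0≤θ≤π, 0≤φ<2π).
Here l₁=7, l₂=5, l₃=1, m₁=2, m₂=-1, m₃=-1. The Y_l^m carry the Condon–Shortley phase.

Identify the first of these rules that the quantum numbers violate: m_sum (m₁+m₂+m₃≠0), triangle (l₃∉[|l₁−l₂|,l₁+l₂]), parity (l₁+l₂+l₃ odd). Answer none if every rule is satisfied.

m₁+m₂+m₃ = 2 − 1 − 1 = 0  ✓
triangle: need |l₁−l₂| ≤ l₃ ≤ l₁+l₂ = [2,12]; l₃=1 is outside  ✗
parity: l₁+l₂+l₃ = 13 is odd

triangle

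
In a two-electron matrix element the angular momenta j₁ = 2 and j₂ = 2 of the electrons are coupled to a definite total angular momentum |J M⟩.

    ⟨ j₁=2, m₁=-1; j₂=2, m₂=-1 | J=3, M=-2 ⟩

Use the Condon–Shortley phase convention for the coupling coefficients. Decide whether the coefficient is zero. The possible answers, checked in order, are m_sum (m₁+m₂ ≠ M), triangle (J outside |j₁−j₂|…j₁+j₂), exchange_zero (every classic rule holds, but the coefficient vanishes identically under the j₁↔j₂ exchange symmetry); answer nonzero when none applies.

exchange_zero

m-sum: m₁+m₂ = -1+(-1) = -2, M = -2  ✓
triangle: |j₁−j₂| = 0 ≤ J = 3 ≤ j₁+j₂ = 4  ✓
exchange: j₁=j₂ and m₁=m₂, and (−1)^(j₁+j₂−J) = (−1)^1 = −1 forces ⟨j₁m₁;j₂m₂|JM⟩ = −⟨j₂m₂;j₁m₁|JM⟩ = −⟨j₁m₁;j₂m₂|JM⟩ ⇒ the coefficient vanishes identically
Racah sum check: Σ_k collapses to 0 ⇒ CG = 0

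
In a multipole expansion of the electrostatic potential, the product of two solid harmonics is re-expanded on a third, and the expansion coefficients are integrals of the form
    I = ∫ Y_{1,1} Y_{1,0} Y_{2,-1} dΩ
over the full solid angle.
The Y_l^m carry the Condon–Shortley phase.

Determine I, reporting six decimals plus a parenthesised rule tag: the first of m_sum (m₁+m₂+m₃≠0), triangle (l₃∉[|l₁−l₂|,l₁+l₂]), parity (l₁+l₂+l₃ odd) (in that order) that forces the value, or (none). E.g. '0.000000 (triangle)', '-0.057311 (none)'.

-0.218510 (none)

Rules hold: Σm=0, L=4 even, 0≤2≤2.
N = 3·3·5 = 45
Δ = 0!·2!·2!/5! = 1/30
Racah Σ t=0..0: t=0:+1/1 = 1/1
⇒ 3j(1 1 2; 0 0 0)² = 2/15, sgn +1
Racah Σ t=0..0: t=0:+1/2 = 1/2
⇒ 3j(1 1 2; 1 0 -1)² = 1/10, sgn -1
4πI² = N·(3j₀)²·(3jₘ)² = 3/5
I = -1·√(0.6/4π) = -0.21850969
No selection rule forces the value: the integral is nonzero (none).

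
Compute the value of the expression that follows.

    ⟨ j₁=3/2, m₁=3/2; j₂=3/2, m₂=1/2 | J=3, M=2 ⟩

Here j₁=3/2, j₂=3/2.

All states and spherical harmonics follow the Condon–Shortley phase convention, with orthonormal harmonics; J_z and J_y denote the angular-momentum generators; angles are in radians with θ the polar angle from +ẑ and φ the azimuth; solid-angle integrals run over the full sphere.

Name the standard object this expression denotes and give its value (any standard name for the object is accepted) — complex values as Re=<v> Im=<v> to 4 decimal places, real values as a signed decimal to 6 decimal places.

This is a Clebsch–Gordan (vector-coupling) coefficient.
√[7·0!3!3!/7! · 3!0!2!1!5!1!] = √(72)
  +(−1)^0/∏(0,0,0,2,3,1)! = 1/12  (running 1/12)
⟨..|..⟩ = √(72)·(1/12) = +0.707107

Clebsch–Gordan coefficient, +√(1/2) ≈ +0.707107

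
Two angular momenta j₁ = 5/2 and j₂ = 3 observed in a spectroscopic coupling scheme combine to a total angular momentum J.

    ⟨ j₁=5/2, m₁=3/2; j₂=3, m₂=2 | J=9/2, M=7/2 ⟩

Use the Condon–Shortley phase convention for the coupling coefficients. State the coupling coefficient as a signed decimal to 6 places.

−√(1/99) ≈ -0.100504

triangle: 1!×4!×5!/11! = 2880/39916800
(j±m)!: 4!×1!×5!×1!×8!×1! = 116121600
prefactor² = (2J+1)×Δ×N² = 921600/11
  k=0: +1/(0!×1!×1!×5!×3!×0!) = 1/720
  k=1: −1/(1!×0!×0!×4!×4!×1!) = -1/576
Σ = -1/2880  ⇒  CG² = 921600/11×(-1/2880)² = 1/99
CG = −√(1/99) = -0.100504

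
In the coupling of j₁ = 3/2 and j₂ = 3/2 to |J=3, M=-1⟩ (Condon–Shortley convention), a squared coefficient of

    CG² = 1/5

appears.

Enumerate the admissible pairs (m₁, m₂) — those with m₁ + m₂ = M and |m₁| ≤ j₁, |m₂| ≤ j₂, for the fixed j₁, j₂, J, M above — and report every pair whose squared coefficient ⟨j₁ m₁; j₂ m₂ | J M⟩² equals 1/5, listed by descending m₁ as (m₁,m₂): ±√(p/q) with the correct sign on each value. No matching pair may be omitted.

Admissible pairs with m₁+m₂ = M = -1: (-3/2,1/2), (-1/2,-1/2), (1/2,-3/2)
  (m₁,m₂)=(1/2,-3/2): CG² = 1/5, CG = +√(1/5)   ← matches the target
  (m₁,m₂)=(-1/2,-1/2): CG² = 3/5, CG = +√(3/5)
  (m₁,m₂)=(-3/2,1/2): CG² = 1/5, CG = +√(1/5)   ← matches the target
Pairs with CG² = 1/5: (1/2,-3/2): +√(1/5); (-3/2,1/2): +√(1/5)

(1/2,-3/2): +√(1/5); (-3/2,1/2): +√(1/5)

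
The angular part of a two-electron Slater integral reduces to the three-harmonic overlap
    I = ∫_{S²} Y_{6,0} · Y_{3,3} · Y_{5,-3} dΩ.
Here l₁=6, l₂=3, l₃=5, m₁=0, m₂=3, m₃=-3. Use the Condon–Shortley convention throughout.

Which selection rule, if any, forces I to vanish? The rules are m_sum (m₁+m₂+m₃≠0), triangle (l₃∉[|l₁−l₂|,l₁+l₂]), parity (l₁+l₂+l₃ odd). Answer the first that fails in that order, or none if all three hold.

none

Σmᵢ = 0  ✓
l₃∈[|l₁−l₂|,l₁+l₂]=[3,9], have l₃=5  ✓
Σlᵢ = 14 ⇒ even  ✓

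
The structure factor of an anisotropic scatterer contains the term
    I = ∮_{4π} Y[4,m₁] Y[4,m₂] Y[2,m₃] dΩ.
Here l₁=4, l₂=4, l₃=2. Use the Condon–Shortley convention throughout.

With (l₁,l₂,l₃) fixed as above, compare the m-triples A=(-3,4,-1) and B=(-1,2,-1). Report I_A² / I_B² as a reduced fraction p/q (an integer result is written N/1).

196/81

Same 4,4,2: normalisation and zero-m 3j drop out of the ratio.
A: Δ: 6! 2! 2! / 11! → 1/13860; sum: t=6:+1/1440 = 1/1440; 3j²(4 4 2; -3 4 -1) = Δ·Π!·Σ² = 7/165  (sign -1)
B: Δ: 6! 2! 2! / 11! → 1/13860; sum: t=4:+1/96 t=5:−1/240 = 1/160; 3j²(4 4 2; -1 2 -1) = Δ·Π!·Σ² = 27/1540  (sign -1)
I_A²/I_B² = (7/165)/(27/1540) = 196/81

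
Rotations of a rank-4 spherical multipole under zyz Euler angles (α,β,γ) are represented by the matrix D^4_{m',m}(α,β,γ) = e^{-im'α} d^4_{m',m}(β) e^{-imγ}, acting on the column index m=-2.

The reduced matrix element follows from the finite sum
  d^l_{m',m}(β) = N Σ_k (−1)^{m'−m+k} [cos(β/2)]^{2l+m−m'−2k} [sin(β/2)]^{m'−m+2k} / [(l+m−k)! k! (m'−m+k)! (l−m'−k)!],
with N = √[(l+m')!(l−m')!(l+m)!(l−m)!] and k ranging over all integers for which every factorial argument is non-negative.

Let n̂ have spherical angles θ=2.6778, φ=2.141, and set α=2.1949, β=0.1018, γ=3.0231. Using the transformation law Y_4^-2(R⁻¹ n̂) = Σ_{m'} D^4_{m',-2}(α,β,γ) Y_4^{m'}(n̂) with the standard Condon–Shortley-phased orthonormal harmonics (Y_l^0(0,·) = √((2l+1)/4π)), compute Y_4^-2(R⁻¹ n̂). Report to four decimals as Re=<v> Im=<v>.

Re=0.3791 Im=-0.0561

Need the full column D^4_{m',-2} for m'=−4..4 at α=2.1949, β=0.1018, γ=3.0231.
cos(β/2)=0.998705, sin(β/2)=0.050878
d^4_{-4,-2}: single k=2 term ⇒ +0.013591;  D = -0.008637+0.010494i
d^4_{-3,-2}: k∈[1..2] ⇒ +0.188649 -0.001469 = +0.187180;  D = +0.186791+0.012070i
d^4_{-2,-2}: k∈[0..2] ⇒ +0.989686 -0.030822 +0.000100 = +0.958964;  D = -0.509042-0.812704i
d^4_{-1,-2}: k∈[0..2] ⇒ -0.213908 +0.002776 -0.000005 = -0.211137;  D = +0.079709-0.195513i
d^4_{0,-2}: k∈[0..2] ⇒ +0.024367 -0.000169 +0.000000 = +0.024199;  D = +0.023522-0.005681i
d^4_{1,-2}: k∈[0..2] ⇒ -0.001851 +0.000007 -0.000000 = -0.001843;  D = +0.001398+0.001201i
d^4_{2,-2}: k∈[0..2] ⇒ +0.000100 -0.000000 +0.000000 = +0.000100;  D = -0.000009+0.000099i
d^4_{3,-2}: k∈[0..1] ⇒ -0.000004 +0.000000 = -0.000004;  D = -0.000003+0.000002i
d^4_{4,-2}: single k=0 term ⇒ +0.000000;  D = -0.000000-0.000000i
Y_4^{m'}(θ=2.6778,φ=2.141) and Σ D·Y over m':
  (-0.0086+0.0105i)·(-0.0116-0.0134i)  (+0.1868+0.0121i)·(-0.0992+0.0140i)  (-0.5090-0.8127i)·(-0.1285+0.2798i)  (+0.0797-0.1955i)·(+0.2656+0.4141i)  (+0.0235-0.0057i)·(+0.1478+0.0000i)  (+0.0014+0.0012i)·(-0.2656+0.4141i)  (-0.0000+0.0001i)·(-0.1285-0.2798i)  (-0.0000+0.0000i)·(+0.0992+0.0140i)  (-0.0000-0.0000i)·(-0.0116+0.0134i)
Y_4^-2(R⁻¹ n̂) = +0.379098-0.056131i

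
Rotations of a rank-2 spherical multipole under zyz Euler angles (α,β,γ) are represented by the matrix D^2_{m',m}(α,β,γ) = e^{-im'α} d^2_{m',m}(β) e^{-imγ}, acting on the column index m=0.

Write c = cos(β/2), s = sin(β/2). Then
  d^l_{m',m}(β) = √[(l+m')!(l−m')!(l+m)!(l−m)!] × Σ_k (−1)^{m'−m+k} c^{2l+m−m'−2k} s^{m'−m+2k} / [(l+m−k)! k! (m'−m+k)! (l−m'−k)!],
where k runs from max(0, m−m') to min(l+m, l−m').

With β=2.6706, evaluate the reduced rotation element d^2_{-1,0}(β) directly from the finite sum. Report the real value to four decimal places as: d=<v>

d^2_{-1,0}(β=2.6706) via the finite sum:
c=cos(2.670600/2)=0.233326, s=sin(2.670600/2)=0.972399; N=√[1·6·2·2]=4.898979
k∈{1,2} keeps every argument non-negative
  k=1: (−1)^0·4.8990/(2)·0.2333^3·0.9724^1 = +0.030256
  k=2: (−1)^1·4.8990/(2)·0.2333^1·0.9724^3 = -0.525498
d^2_{-1,0}(2.6706) = +0.030256 -0.525498 = -0.495242

d=-0.4952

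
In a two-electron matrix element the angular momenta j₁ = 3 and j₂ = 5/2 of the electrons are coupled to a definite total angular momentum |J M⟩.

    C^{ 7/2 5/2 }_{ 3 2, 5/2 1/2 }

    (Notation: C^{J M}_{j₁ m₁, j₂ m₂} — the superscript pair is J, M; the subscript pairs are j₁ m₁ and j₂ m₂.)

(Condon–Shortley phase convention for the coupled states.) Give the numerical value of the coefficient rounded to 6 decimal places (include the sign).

triangle: 2!·4!·3!/10! = 288/3628800
(j±m)!: 5!·1!·3!·2!·6!·1! = 1036800
prefactor² = (2J+1)·Δ·N² = 4608/7
  k=0: +1/(0!·2!·1!·3!·3!·0!) = 1/72
  k=1: −1/(1!·1!·0!·2!·4!·1!) = -1/48
Σ = -1/144  ⇒  CG² = 4608/7·(-1/144)² = 2/63
CG = −√(2/63) = -0.178174

−√(2/63) = -0.178174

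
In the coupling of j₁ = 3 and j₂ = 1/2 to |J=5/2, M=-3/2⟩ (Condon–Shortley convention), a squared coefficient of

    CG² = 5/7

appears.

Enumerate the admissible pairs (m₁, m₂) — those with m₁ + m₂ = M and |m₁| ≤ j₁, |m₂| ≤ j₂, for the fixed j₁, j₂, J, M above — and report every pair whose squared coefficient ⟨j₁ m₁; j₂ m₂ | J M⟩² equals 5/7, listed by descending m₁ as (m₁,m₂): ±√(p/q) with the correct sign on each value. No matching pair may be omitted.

Admissible pairs with m₁+m₂ = M = -3/2: (-2,1/2), (-1,-1/2)
  (m₁,m₂)=(-1,-1/2): CG² = 2/7, CG = +√(2/7)
  (m₁,m₂)=(-2,1/2): CG² = 5/7, CG = −√(5/7)   ← matches the target
Pairs with CG² = 5/7: (-2,1/2): −√(5/7)

(-2,1/2): −√(5/7)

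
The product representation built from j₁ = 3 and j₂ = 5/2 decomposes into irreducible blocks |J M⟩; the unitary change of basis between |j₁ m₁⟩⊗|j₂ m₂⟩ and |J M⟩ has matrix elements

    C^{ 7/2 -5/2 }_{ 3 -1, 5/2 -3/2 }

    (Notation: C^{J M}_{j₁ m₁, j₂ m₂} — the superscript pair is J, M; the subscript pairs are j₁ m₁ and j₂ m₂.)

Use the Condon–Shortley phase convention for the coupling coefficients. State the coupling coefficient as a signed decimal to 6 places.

j₁+j₂−J=2  J+j₁−j₂=4  J−j₁+j₂=3  j₁+j₂+J+1=10
(j₁±m₁, j₂±m₂, J±M) = (2,4,1,4,1,6)
P² = 18432/35
sum k=0..1:
  [0] +1/96 = 1/96
  [1] −1/36 = -1/36
S = -5/288
C² = P²·S² = 10/63 ; C = -0.398410

-0.398410  (= −√(10/63))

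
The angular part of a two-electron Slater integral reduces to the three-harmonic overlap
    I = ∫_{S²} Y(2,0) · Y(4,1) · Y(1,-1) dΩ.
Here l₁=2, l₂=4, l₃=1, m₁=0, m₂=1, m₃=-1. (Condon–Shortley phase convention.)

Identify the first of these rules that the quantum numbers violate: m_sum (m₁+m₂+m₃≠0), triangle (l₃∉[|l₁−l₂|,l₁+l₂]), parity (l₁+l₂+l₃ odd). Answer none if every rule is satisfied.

m₁+m₂+m₃ = 0 + 1 − 1 = 0  ✓
triangle: need |l₁−l₂| ≤ l₃ ≤ l₁+l₂ = [2,6]; l₃=1 is outside  ✗
parity: l₁+l₂+l₃ = 7 is odd

triangle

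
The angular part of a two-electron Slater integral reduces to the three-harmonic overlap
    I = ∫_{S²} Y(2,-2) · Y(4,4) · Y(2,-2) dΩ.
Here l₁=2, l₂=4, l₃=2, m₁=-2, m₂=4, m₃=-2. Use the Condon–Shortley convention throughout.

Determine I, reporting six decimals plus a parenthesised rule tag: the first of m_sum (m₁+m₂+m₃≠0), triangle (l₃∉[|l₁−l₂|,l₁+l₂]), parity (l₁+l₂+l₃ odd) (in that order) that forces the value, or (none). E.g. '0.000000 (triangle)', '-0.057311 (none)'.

Rules hold: Σm=0, L=8 even, 2≤2≤6.
N = 5·9·5 = 225
Δ = 4!·0!·4!/9! = 1/630
Racah Σ t=2..2: t=2:+1/16 = 1/16
⇒ 3j(2 4 2; 0 0 0)² = 2/35, sgn +1
Racah Σ t=4..4: t=4:+1/576 = 1/576
⇒ 3j(2 4 2; -2 4 -2)² = 1/9, sgn +1
4πI² = N·(3j₀)²·(3jₘ)² = 10/7
I = +1·√(1.42857/4π) = 0.33716777
No selection rule forces the value: the integral is nonzero (none).

0.337168 (none)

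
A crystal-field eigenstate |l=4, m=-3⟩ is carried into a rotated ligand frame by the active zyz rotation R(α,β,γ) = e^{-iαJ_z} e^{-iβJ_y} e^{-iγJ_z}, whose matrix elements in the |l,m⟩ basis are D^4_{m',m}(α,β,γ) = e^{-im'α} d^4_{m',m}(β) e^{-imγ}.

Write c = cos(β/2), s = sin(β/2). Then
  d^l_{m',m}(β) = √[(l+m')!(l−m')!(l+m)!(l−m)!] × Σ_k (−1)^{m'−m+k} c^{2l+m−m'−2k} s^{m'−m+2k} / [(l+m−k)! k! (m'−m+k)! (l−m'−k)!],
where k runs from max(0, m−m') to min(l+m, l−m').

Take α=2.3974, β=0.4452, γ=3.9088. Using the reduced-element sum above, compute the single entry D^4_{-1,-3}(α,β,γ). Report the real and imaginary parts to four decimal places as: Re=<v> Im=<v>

Re=0.0041 Im=0.3045

Split into d^4_{-1,-3}(β=0.4452) × two z-phases.
Half-angle: c=0.975327, s=0.220766. N=√(6·120·1·5040)=1904.940944
Admissible k: 0..1 (factorial args all ≥0)
  k=0: (−1)^2·1904.9409/(240)·0.9753^6·0.2208^2 = +0.332994
  k=1: (−1)^3·1904.9409/(144)·0.9753^4·0.2208^4 = -0.028435
d^4_{-1,-3}(0.4452) = +0.332994 -0.028435 = +0.304559
Phases: e^{-i·(-1)·2.3974}=-0.735635+0.677378i, e^{-i·(-3)·3.9088}=+0.667485-0.744624i ⇒ D=+0.004071+0.304532i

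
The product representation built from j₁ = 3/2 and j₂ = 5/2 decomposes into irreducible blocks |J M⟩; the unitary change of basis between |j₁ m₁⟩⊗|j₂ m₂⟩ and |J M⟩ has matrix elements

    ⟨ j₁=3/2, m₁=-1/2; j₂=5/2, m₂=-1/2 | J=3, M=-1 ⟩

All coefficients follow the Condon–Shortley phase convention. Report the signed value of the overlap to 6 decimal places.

−√(1/60) ≈ -0.129099

√[7·1!2!4!/8! · 1!2!2!3!2!4!] = √(48/5)
  +(−1)^0/∏(0,1,2,2,0,2)! = 1/8  (running 1/8)
  +(−1)^1/∏(1,0,1,1,1,3)! = -1/6  (running -1/24)
⟨..|..⟩ = √(48/5)·(-1/24) = -0.129099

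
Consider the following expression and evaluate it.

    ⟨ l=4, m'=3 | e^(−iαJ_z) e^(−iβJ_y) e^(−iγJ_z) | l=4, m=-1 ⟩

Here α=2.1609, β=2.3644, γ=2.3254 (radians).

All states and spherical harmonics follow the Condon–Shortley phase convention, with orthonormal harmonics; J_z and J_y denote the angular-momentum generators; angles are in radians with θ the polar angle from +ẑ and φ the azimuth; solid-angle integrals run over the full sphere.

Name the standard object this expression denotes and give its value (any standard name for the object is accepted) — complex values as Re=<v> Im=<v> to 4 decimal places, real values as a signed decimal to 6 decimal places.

This is a Wigner D-matrix element — the rotation-matrix element ⟨l m'| R(α,β,γ) |l m⟩ in the angular-momentum basis.
First d^4_{3,-1}(β=2.3644), then the phase factors e^{-i(3)α} and e^{-i(-1)γ}:
c=cos(2.364400/2)=0.378890, s=sin(2.364400/2)=0.925442; N=√[5040·1·6·120]=1904.940944
k∈{0,1} keeps every argument non-negative
  k=0: (−1)^4·1904.9409/(144)·0.3789^4·0.9254^4 = +0.199971
  k=1: (−1)^5·1904.9409/(240)·0.3789^2·0.9254^6 = -0.715798
d^4_{3,-1}(2.3644) = +0.199971 -0.715798 = -0.515827
Attach z-rotation phases: D = e^{-i(3)(2.1609)}·(-0.515827)·e^{-i(-1)(2.3254)} = +0.271851-0.438378i

Wigner D-matrix element, Re=0.2719 Im=-0.4384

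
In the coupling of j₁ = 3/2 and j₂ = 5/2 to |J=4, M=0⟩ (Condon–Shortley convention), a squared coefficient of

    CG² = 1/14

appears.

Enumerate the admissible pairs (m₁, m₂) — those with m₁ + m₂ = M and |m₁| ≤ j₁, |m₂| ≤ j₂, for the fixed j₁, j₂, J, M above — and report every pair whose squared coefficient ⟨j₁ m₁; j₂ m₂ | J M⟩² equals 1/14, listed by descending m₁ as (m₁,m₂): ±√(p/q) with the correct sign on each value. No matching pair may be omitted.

Admissible pairs with m₁+m₂ = M = 0: (-3/2,3/2), (-1/2,1/2), (1/2,-1/2), (3/2,-3/2)
  (m₁,m₂)=(3/2,-3/2): CG² = 1/14, CG = +√(1/14)   ← matches the target
  (m₁,m₂)=(1/2,-1/2): CG² = 3/7, CG = +√(3/7)
  (m₁,m₂)=(-1/2,1/2): CG² = 3/7, CG = +√(3/7)
  (m₁,m₂)=(-3/2,3/2): CG² = 1/14, CG = +√(1/14)   ← matches the target
Pairs with CG² = 1/14: (3/2,-3/2): +√(1/14); (-3/2,3/2): +√(1/14)

(3/2,-3/2): +√(1/14); (-3/2,3/2): +√(1/14)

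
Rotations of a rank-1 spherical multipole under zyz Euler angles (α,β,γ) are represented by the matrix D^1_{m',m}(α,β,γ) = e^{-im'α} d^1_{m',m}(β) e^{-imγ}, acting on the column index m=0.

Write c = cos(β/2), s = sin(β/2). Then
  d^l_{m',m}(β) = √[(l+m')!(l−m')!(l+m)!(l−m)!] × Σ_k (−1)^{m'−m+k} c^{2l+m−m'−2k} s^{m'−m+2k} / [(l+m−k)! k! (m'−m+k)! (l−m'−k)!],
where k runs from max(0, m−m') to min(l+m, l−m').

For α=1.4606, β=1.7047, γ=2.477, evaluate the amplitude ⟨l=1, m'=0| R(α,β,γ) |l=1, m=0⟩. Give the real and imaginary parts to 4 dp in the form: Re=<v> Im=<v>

First d^1_{0,0}(β=1.7047), then the phase factors e^{-i(0)α} and e^{-i(0)γ}:
With c≡cos(β/2)=0.658216 and s≡sin(β/2)=0.752829, N=[1·1·1·1]^{1/2}=1.000000
The bounds max(0,m−m')=0 and min(l+m,l−m')=1 give 2 terms
  k=0: (−1)^0·1.0000/(1)·0.6582^2·0.7528^0 = +0.433248
  k=1: (−1)^1·1.0000/(1)·0.6582^0·0.7528^2 = -0.566752
d^1_{0,0}(1.7047) = +0.433248 -0.566752 = -0.133504
D = (+1.000000+0.000000i)·(-0.133504)·(+1.000000+0.000000i) = -0.133504+0.000000i

Re=-0.1335 Im=0.0000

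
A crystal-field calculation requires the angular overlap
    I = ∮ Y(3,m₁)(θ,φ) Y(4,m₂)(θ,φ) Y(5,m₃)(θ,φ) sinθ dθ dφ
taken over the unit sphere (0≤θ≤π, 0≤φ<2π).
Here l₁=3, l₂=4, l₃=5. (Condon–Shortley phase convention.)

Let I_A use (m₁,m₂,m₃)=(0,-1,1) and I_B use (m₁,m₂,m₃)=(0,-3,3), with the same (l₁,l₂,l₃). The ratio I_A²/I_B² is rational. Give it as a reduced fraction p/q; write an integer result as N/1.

361/294

l's match ⇒ only the (l;m) 3-j factors differ between A and B.
A: triangle coeff Δ(3,4,5) = 1/180180; Σ_t [0,2]: t=0:+1/432 t=1:−1/192 t=2:+1/1440 = -19/8640; (3j)²=361/30030 [(3 4 5; 0 -1 1)], sign=-1
B: triangle coeff Δ(3,4,5) = 1/180180; Σ_t [0,1]: t=0:+1/1440 t=1:−1/2880 = 1/2880; (3j)²=7/715 [(3 4 5; 0 -3 3)], sign=+1
I_A²/I_B² = (361/30030)/(7/715) = 361/294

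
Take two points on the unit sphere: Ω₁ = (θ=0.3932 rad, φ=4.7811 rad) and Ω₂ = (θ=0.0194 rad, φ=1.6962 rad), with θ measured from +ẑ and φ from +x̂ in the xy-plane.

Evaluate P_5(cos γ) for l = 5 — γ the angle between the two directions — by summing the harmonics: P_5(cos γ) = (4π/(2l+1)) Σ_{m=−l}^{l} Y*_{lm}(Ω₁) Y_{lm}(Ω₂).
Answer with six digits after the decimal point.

0.071585

Addition theorem: P_5(cos γ) = (4π/11) Σ_m Y*_{lm}(Ω₁) Y_{lm}(Ω₂), m = −5…5:
  m=-5: (0.00129 - 0.00361j) × (-0.00000 - 0.00000j) = -0.00000 + 0.00000j  (running Σ = -0.00000 + 0.00000j)
  m=-4: (0.02812 + 0.00793j) × (0.00000 - 0.00000j) = 0.00000 - 0.00000j  (running Σ = 0.00000 - 0.00000j)
  m=-3: (-0.02660 + 0.12720j) × (0.00001 + 0.00002j) = -0.00000 + 0.00000j  (running Σ = -0.00000 + 0.00000j)
  m=-2: (-0.35503 - 0.04910j) × (-0.00123 + 0.00032j) = 0.00045 - 0.00005j  (running Σ = 0.00045 - 0.00005j)
  m=-1: (0.03658 - 0.53159j) × (-0.00621 - 0.04925j) = -0.02641 + 0.00150j  (running Σ = -0.02596 + 0.00145j)
  m=0: (0.12281 + 0.00000j) × (0.93296 + 0.00000j) = 0.11457 + 0.00000j  (running Σ = 0.08862 + 0.00145j)
  m=1: (-0.03658 - 0.53159j) × (0.00621 - 0.04925j) = -0.02641 - 0.00150j  (running Σ = 0.06221 - 0.00005j)
  m=2: (-0.35503 + 0.04910j) × (-0.00123 - 0.00032j) = 0.00045 + 0.00005j  (running Σ = 0.06266 + 0.00000j)
  m=3: (0.02660 + 0.12720j) × (-0.00001 + 0.00002j) = -0.00000 - 0.00000j  (running Σ = 0.06266 - 0.00000j)
  m=4: (0.02812 - 0.00793j) × (0.00000 + 0.00000j) = 0.00000 + 0.00000j  (running Σ = 0.06266 + 0.00000j)
  m=5: (-0.00129 - 0.00361j) × (0.00000 - 0.00000j) = -0.00000 - 0.00000j  (running Σ = 0.06266 - 0.00000j)
Accumulated sum 0.06266 - 0.00000j; after 4π/(2l+1) scaling, 0.07158 - 0.00000j ⇒ P_5 = 0.071585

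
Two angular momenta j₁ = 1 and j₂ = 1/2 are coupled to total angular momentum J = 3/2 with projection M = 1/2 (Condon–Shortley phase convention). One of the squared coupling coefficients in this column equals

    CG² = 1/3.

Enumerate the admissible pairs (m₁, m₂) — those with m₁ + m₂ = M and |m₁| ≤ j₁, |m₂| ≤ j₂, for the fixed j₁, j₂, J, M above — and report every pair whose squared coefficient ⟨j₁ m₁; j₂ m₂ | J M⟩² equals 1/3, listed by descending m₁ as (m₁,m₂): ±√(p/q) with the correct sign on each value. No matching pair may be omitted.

Admissible pairs with m₁+m₂ = M = 1/2: (0,1/2), (1,-1/2)
  (m₁,m₂)=(1,-1/2): CG² = 1/3, CG = +√(1/3)   ← matches the target
  (m₁,m₂)=(0,1/2): CG² = 2/3, CG = +√(2/3)
Pairs with CG² = 1/3: (1,-1/2): +√(1/3)

(1,-1/2): +√(1/3)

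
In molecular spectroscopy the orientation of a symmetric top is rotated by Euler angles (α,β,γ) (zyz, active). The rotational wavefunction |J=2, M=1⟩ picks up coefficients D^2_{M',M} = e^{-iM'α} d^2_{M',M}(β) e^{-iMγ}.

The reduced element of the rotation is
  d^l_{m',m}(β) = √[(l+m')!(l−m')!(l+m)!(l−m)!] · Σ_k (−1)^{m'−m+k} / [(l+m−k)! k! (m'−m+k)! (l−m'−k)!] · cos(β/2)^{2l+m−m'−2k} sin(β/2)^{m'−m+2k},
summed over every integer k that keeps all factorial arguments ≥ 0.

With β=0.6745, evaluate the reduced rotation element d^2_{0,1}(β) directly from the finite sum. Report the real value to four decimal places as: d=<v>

d=0.5974

d^2_{0,1}(β=0.6745) via the finite sum:
With c≡cos(β/2)=0.943668 and s≡sin(β/2)=0.330893, N=[2·2·6·1]^{1/2}=4.898979
k∈{1,2} keeps every argument non-negative
  k=1: (−1)^0·4.8990/(2)·0.9437^3·0.3309^1 = +0.681117
  k=2: (−1)^1·4.8990/(2)·0.9437^1·0.3309^3 = -0.083745
d^2_{0,1}(0.6745) = +0.681117 -0.083745 = +0.597372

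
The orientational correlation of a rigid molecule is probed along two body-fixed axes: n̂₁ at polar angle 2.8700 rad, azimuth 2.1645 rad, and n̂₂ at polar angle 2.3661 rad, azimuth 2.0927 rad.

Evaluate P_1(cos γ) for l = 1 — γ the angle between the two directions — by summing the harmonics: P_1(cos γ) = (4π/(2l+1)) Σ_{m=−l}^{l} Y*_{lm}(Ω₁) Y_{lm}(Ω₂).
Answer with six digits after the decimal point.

Term-by-term m-sum for l=1 (normalisation 4π/3 = 4.188790):
  m=-1: Y*=-0.051851+0.076824i  Y=-0.120579-0.209670i  product +0.022360+0.001608i
  m=+0: Y*=-0.470693-0.000000i  Y=-0.348899+0.000000i  product +0.164224+0.000000i
  m=+1: Y*=+0.051851+0.076824i  Y=+0.120579-0.209670i  product +0.022360-0.001608i
Σ over m = +0.208944+0.000000i; ×(4π/3) → +0.875222+0.000000i. Real part: 0.875222

0.875222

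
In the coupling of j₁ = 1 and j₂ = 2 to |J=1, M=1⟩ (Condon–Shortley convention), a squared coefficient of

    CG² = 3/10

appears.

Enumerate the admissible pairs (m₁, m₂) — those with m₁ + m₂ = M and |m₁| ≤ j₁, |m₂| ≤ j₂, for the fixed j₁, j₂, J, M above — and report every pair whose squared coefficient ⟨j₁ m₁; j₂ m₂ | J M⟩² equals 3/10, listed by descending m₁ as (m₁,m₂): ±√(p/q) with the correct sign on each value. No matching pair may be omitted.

Admissible pairs with m₁+m₂ = M = 1: (-1,2), (0,1), (1,0)
  (m₁,m₂)=(1,0): CG² = 1/10, CG = +√(1/10)
  (m₁,m₂)=(0,1): CG² = 3/10, CG = −√(3/10)   ← matches the target
  (m₁,m₂)=(-1,2): CG² = 3/5, CG = +√(3/5)
Pairs with CG² = 3/10: (0,1): −√(3/10)

(0,1): −√(3/10)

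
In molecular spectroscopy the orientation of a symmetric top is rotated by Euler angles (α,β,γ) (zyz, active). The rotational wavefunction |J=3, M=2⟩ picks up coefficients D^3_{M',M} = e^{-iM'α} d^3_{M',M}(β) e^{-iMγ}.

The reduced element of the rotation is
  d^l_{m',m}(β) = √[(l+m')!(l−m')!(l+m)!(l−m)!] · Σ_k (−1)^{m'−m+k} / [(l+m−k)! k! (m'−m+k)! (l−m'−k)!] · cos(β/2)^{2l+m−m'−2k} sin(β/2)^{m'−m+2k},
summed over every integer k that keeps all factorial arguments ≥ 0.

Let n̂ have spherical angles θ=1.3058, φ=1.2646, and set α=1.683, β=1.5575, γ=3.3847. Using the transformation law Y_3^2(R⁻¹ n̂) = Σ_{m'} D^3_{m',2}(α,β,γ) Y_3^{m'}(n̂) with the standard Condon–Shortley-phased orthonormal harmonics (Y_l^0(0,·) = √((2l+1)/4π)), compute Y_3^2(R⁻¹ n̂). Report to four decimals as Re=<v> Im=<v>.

Re=0.0100 Im=0.1955

Need the full column D^3_{m',2} for m'=−3..3 at α=1.6830, β=1.5575, γ=3.3847.
cos(β/2)=0.711792, sin(β/2)=0.702390
d^3_{-3,2}: single k=5 term ⇒ +0.298072;  D = -0.044427-0.294743i
d^3_{-2,2}: k∈[4..5] ⇒ +0.616581 -0.120080 = +0.496501;  D = -0.479582+0.128508i
d^3_{-1,2}: k∈[3..4] ⇒ +0.790360 -0.384809 = +0.405551;  D = +0.148169+0.377515i
d^3_{0,2}: k∈[2..3] ⇒ +0.693634 -0.675431 = +0.018203;  D = +0.016093-0.008506i
d^3_{1,2}: k∈[1..2] ⇒ +0.405830 -0.790360 = -0.384530;  D = +0.216620+0.317709i
d^3_{2,2}: k∈[0..1] ⇒ +0.130053 -0.633198 = -0.503145;  D = +0.381362-0.328204i
d^3_{3,2}: single k=0 term ⇒ -0.314355;  D = -0.230444-0.213809i
Y_3^{m'}(θ=1.3058,φ=1.2646) and Σ D·Y over m':
  (-0.0444-0.2947i)·(-0.2981+0.2276i)  (-0.4796+0.1285i)·(-0.2040-0.1433i)  (+0.1482+0.3775i)·(-0.0618+0.1954i)  (+0.0161-0.0085i)·(-0.2597+0.0000i)  (+0.2166+0.3177i)·(+0.0618+0.1954i)  (+0.3814-0.3282i)·(-0.2040+0.1433i)  (-0.2304-0.2138i)·(+0.2981+0.2276i)
Y_3^2(R⁻¹ n̂) = +0.010008+0.195464i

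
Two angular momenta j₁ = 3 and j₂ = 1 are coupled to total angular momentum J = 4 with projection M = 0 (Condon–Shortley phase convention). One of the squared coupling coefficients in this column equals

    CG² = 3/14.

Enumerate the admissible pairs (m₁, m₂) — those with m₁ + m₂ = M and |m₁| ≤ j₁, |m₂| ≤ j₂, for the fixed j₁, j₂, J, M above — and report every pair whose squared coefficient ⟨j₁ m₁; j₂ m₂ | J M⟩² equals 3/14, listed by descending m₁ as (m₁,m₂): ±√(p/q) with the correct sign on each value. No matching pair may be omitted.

Admissible pairs with m₁+m₂ = M = 0: (-1,1), (0,0), (1,-1)
  (m₁,m₂)=(1,-1): CG² = 3/14, CG = +√(3/14)   ← matches the target
  (m₁,m₂)=(0,0): CG² = 4/7, CG = +√(4/7)
  (m₁,m₂)=(-1,1): CG² = 3/14, CG = +√(3/14)   ← matches the target
Pairs with CG² = 3/14: (1,-1): +√(3/14); (-1,1): +√(3/14)

(1,-1): +√(3/14); (-1,1): +√(3/14)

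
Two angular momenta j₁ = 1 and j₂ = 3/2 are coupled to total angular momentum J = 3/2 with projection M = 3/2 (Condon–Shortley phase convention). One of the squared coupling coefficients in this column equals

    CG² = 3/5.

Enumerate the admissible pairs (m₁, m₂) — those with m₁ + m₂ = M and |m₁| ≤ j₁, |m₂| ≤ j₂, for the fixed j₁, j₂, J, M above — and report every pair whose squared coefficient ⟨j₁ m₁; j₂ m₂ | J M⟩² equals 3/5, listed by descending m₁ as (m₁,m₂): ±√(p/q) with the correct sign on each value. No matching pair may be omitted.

(0,3/2): −√(3/5)

Admissible pairs with m₁+m₂ = M = 3/2: (0,3/2), (1,1/2)
  (m₁,m₂)=(1,1/2): CG² = 2/5, CG = +√(2/5)
  (m₁,m₂)=(0,3/2): CG² = 3/5, CG = −√(3/5)   ← matches the target
Pairs with CG² = 3/5: (0,3/2): −√(3/5)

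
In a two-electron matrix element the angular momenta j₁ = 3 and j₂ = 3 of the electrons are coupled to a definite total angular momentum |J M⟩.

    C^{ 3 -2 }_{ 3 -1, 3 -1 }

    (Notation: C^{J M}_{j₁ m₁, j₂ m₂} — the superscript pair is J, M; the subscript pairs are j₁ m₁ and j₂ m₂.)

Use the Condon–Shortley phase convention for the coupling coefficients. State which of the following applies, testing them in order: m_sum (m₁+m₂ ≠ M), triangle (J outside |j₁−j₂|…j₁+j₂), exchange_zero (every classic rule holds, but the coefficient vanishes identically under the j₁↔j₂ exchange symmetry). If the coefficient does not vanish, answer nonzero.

m-sum: m₁+m₂ = -1+(-1) = -2, M = -2  ✓
triangle: |j₁−j₂| = 0 ≤ J = 3 ≤ j₁+j₂ = 6  ✓
exchange: j₁=j₂ and m₁=m₂, and (−1)^(j₁+j₂−J) = (−1)^3 = −1 forces ⟨j₁m₁;j₂m₂|JM⟩ = −⟨j₂m₂;j₁m₁|JM⟩ = −⟨j₁m₁;j₂m₂|JM⟩ ⇒ the coefficient vanishes identically
Racah sum check: Σ_k collapses to 0 ⇒ CG = 0

exchange_zero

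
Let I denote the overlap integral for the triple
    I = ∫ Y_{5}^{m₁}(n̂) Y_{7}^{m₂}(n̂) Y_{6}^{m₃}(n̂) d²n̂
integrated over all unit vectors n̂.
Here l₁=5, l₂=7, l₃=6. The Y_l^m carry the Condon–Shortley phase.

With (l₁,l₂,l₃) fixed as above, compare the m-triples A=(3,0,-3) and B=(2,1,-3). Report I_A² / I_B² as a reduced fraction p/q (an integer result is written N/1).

756/529

l's match ⇒ only the (l;m) 3-j factors differ between A and B.
A: triangle coeff Δ(5,7,6) = 1/174594420; Σ_t [0,2]: t=0:+1/14515200 t=1:−1/1036800 t=2:+1/829440 = 1/3225600; (3j)²=567/230945 [(5 7 6; 3 0 -3)], sign=-1
B: triangle coeff Δ(5,7,6) = 1/174594420; Σ_t [0,3]: t=0:+1/174182400 t=1:−1/2419200 t=2:+1/414720 t=3:−1/622080 = 23/58060800; (3j)²=1587/923780 [(5 7 6; 2 1 -3)], sign=-1
I_A²/I_B² = (567/230945)/(1587/923780) = 756/529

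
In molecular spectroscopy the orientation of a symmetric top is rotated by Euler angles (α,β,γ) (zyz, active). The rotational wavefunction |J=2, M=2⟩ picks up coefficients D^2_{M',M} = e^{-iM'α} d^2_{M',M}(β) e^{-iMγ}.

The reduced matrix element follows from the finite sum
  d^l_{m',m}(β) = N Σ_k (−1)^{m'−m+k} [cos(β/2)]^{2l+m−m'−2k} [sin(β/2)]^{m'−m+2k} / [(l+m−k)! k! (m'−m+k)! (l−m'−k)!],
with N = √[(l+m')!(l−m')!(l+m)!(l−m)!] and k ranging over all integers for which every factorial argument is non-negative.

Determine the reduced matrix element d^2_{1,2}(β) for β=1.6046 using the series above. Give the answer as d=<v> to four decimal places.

d=0.4828

d^2_{1,2}(β=1.6046) via the finite sum:
c=cos(1.604600/2)=0.695055, s=sin(1.604600/2)=0.718957; N=√[6·1·24·1]=12.000000
k∈{1} keeps every argument non-negative
  k=1: (−1)^0·12.0000/(6)·0.6951^3·0.7190^1 = +0.482825
d^2_{1,2}(1.6046) = +0.482825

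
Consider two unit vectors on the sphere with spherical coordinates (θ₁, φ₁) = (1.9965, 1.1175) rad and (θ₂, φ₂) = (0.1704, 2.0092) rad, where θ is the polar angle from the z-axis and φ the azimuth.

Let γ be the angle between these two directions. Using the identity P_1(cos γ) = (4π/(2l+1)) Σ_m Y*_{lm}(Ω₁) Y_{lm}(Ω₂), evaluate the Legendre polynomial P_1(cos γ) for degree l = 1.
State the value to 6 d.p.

-0.309978

Expand P_1 via completeness: Σ_{m} conj(Y_{1,m}) at Ω₁ times Y_{1,m} at Ω₂ —
  m=-1: Y*=0.13780 + 0.28288j  Y=-0.02487 - 0.05305j  product 0.01158 - 0.01435j
  m=+0: Y*=-0.20177 + 0.00000j  Y=0.48153 + 0.00000j  product -0.09716 + 0.00000j
  m=+1: Y*=-0.13780 + 0.28288j  Y=0.02487 - 0.05305j  product 0.01158 + 0.01435j
Total Σ_m = -0.07400 + 0.00000j. Multiply by 4.188790: -0.30998 + 0.00000j. P_1(cos γ) = -0.309978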